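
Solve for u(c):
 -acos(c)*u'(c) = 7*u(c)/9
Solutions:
 u(c) = C1*exp(-7*Integral(1/acos(c), c)/9)


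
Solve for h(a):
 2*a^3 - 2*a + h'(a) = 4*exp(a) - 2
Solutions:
 h(a) = C1 - a^4/2 + a^2 - 2*a + 4*exp(a)


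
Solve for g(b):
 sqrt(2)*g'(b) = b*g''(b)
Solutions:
 g(b) = C1 + C2*b^(1 + sqrt(2))


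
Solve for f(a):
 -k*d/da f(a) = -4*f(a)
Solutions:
 f(a) = C1*exp(4*a/k)


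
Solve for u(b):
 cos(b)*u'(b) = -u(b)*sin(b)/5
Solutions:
 u(b) = C1*cos(b)^(1/5)


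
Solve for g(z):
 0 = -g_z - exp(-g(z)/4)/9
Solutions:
 g(z) = 4*log(C1 - z/36)


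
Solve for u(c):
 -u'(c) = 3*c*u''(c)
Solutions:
 u(c) = C1 + C2*c^(2/3)


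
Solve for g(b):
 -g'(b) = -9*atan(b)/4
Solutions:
 g(b) = C1 + 9*b*atan(b)/4 - 9*log(b^2 + 1)/8


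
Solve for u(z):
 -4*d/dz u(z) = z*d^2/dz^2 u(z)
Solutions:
 u(z) = C1 + C2/z^3


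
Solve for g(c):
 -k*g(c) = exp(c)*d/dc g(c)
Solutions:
 g(c) = C1*exp(k*exp(-c))


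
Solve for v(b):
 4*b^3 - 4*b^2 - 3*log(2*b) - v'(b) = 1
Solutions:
 v(b) = C1 + b^4 - 4*b^3/3 - 3*b*log(b) - b*log(8) + 2*b


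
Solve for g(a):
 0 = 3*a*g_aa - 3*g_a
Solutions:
 g(a) = C1 + C2*a^2


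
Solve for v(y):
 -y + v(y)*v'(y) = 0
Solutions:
 v(y) = -sqrt(C1 + y^2)
 v(y) = sqrt(C1 + y^2)


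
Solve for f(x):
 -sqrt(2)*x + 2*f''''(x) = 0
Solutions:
 f(x) = C1 + C2*x + C3*x^2 + C4*x^3 + sqrt(2)*x^5/240


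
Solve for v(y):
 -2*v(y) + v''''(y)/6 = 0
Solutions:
 v(y) = C1*exp(-sqrt(2)*3^(1/4)*y) + C2*exp(sqrt(2)*3^(1/4)*y) + C3*sin(sqrt(2)*3^(1/4)*y) + C4*cos(sqrt(2)*3^(1/4)*y)


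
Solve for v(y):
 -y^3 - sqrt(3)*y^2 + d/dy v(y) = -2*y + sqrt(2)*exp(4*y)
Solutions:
 v(y) = C1 + y^4/4 + sqrt(3)*y^3/3 - y^2 + sqrt(2)*exp(4*y)/4


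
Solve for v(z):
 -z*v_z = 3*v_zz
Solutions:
 v(z) = C1 + C2*erf(sqrt(6)*z/6)


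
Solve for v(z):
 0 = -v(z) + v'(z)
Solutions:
 v(z) = C1*exp(z)


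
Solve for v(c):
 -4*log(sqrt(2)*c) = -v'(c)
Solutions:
 v(c) = C1 + 4*c*log(c) - 4*c + c*log(4)


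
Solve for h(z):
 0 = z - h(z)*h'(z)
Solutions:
 h(z) = -sqrt(C1 + z^2)
 h(z) = sqrt(C1 + z^2)


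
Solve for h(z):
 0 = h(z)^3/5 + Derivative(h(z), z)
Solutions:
 h(z) = -sqrt(10)*sqrt(-1/(C1 - z))/2
 h(z) = sqrt(10)*sqrt(-1/(C1 - z))/2


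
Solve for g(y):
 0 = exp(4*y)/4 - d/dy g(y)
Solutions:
 g(y) = C1 + exp(4*y)/16


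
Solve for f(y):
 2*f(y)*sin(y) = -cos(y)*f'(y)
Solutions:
 f(y) = C1*cos(y)^2


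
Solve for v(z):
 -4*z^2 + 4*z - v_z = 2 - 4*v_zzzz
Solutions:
 v(z) = C1 + C4*exp(2^(1/3)*z/2) - 4*z^3/3 + 2*z^2 - 2*z + (C2*sin(2^(1/3)*sqrt(3)*z/4) + C3*cos(2^(1/3)*sqrt(3)*z/4))*exp(-2^(1/3)*z/4)


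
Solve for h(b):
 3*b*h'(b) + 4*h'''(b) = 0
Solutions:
 h(b) = C1 + Integral(C2*airyai(-6^(1/3)*b/2) + C3*airybi(-6^(1/3)*b/2), b)


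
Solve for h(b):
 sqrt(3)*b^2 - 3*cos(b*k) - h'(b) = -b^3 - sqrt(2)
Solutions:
 h(b) = C1 + b^4/4 + sqrt(3)*b^3/3 + sqrt(2)*b - 3*sin(b*k)/k


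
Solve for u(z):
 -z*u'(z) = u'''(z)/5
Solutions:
 u(z) = C1 + Integral(C2*airyai(-5^(1/3)*z) + C3*airybi(-5^(1/3)*z), z)


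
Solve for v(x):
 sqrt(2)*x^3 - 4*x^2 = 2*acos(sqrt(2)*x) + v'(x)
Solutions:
 v(x) = C1 + sqrt(2)*x^4/4 - 4*x^3/3 - 2*x*acos(sqrt(2)*x) + sqrt(2)*sqrt(1 - 2*x^2)


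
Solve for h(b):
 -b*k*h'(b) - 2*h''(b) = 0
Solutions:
 h(b) = Piecewise((-sqrt(pi)*C1*erf(b*sqrt(k)/2)/sqrt(k) - C2, (k > 0) | (k < 0)), (-C1*b - C2, True))


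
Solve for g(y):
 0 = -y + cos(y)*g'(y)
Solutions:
 g(y) = C1 + Integral(y/cos(y), y)


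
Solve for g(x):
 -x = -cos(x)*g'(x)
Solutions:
 g(x) = C1 + Integral(x/cos(x), x)


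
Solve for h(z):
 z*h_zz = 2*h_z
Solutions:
 h(z) = C1 + C2*z^3


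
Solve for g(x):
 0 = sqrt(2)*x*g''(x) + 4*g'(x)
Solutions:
 g(x) = C1 + C2*x^(1 - 2*sqrt(2))


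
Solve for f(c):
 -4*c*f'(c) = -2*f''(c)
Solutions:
 f(c) = C1 + C2*erfi(c)


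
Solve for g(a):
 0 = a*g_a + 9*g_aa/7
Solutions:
 g(a) = C1 + C2*erf(sqrt(14)*a/6)


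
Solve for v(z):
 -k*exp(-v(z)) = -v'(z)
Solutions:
 v(z) = log(C1 + k*z)


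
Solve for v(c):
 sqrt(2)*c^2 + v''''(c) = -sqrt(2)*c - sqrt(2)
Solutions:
 v(c) = C1 + C2*c + C3*c^2 + C4*c^3 - sqrt(2)*c^6/360 - sqrt(2)*c^5/120 - sqrt(2)*c^4/24


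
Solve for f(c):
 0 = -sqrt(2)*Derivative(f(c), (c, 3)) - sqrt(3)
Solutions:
 f(c) = C1 + C2*c + C3*c^2 - sqrt(6)*c^3/12


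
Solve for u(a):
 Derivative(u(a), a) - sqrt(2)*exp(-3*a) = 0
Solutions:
 u(a) = C1 - sqrt(2)*exp(-3*a)/3


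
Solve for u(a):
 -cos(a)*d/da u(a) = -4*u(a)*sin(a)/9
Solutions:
 u(a) = C1/cos(a)^(4/9)


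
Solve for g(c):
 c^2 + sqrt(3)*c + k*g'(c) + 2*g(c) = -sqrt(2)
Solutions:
 g(c) = C1*exp(-2*c/k) - c^2/2 + c*k/2 - sqrt(3)*c/2 - k^2/4 + sqrt(3)*k/4 - sqrt(2)/2


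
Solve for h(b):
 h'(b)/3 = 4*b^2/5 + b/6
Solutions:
 h(b) = C1 + 4*b^3/5 + b^2/4


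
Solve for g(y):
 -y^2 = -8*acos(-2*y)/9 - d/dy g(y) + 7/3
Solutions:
 g(y) = C1 + y^3/3 - 8*y*acos(-2*y)/9 + 7*y/3 - 4*sqrt(1 - 4*y^2)/9


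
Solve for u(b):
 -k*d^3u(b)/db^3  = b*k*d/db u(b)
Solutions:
 u(b) = C1 + Integral(C2*airyai(-b) + C3*airybi(-b), b)


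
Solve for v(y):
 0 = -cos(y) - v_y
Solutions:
 v(y) = C1 - sin(y)


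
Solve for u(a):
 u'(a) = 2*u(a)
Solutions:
 u(a) = C1*exp(2*a)


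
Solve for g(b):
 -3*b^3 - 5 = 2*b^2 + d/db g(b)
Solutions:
 g(b) = C1 - 3*b^4/4 - 2*b^3/3 - 5*b


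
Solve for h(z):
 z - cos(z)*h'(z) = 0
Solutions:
 h(z) = C1 + Integral(z/cos(z), z)


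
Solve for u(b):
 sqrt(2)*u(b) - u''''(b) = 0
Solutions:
 u(b) = C1*exp(-2^(1/8)*b) + C2*exp(2^(1/8)*b) + C3*sin(2^(1/8)*b) + C4*cos(2^(1/8)*b)


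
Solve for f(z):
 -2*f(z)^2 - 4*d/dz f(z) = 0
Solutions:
 f(z) = 2/(C1 + z)


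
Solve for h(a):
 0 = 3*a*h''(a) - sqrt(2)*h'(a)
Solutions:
 h(a) = C1 + C2*a^(sqrt(2)/3 + 1)


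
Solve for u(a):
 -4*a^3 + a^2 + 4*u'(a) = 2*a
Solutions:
 u(a) = C1 + a^4/4 - a^3/12 + a^2/4


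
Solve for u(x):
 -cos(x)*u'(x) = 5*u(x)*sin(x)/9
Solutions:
 u(x) = C1*cos(x)^(5/9)


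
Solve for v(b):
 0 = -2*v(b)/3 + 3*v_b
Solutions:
 v(b) = C1*exp(2*b/9)


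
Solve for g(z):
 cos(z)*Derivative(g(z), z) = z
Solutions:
 g(z) = C1 + Integral(z/cos(z), z)


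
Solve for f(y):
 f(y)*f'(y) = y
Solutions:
 f(y) = -sqrt(C1 + y^2)
 f(y) = sqrt(C1 + y^2)


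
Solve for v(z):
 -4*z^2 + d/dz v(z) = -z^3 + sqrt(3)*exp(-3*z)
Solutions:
 v(z) = C1 - z^4/4 + 4*z^3/3 - sqrt(3)*exp(-3*z)/3


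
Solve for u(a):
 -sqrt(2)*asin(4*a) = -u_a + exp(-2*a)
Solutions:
 u(a) = C1 + sqrt(2)*a*asin(4*a) + sqrt(2)*sqrt(1 - 16*a^2)/4 - exp(-2*a)/2


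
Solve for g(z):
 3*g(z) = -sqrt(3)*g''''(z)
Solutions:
 g(z) = (C1*sin(sqrt(2)*3^(1/8)*z/2) + C2*cos(sqrt(2)*3^(1/8)*z/2))*exp(-sqrt(2)*3^(1/8)*z/2) + (C3*sin(sqrt(2)*3^(1/8)*z/2) + C4*cos(sqrt(2)*3^(1/8)*z/2))*exp(sqrt(2)*3^(1/8)*z/2)


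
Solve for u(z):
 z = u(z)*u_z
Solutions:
 u(z) = -sqrt(C1 + z^2)
 u(z) = sqrt(C1 + z^2)


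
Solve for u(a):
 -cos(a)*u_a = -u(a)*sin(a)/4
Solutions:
 u(a) = C1/cos(a)^(1/4)


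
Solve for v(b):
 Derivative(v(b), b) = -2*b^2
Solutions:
 v(b) = C1 - 2*b^3/3


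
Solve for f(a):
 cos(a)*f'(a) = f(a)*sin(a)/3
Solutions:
 f(a) = C1/cos(a)^(1/3)


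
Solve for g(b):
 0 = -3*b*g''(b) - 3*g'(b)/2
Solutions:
 g(b) = C1 + C2*sqrt(b)


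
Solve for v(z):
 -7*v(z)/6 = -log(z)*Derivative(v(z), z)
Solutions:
 v(z) = C1*exp(7*li(z)/6)


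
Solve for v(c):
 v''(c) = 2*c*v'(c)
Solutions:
 v(c) = C1 + C2*erfi(c)


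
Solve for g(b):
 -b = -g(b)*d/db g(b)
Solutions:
 g(b) = -sqrt(C1 + b^2)
 g(b) = sqrt(C1 + b^2)


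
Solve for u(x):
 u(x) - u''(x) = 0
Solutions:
 u(x) = C1*exp(-x) + C2*exp(x)


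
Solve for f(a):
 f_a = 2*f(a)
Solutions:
 f(a) = C1*exp(2*a)


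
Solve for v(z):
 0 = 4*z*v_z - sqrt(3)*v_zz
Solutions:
 v(z) = C1 + C2*erfi(sqrt(2)*3^(3/4)*z/3)


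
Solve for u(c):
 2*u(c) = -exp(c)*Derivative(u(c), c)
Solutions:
 u(c) = C1*exp(2*exp(-c))


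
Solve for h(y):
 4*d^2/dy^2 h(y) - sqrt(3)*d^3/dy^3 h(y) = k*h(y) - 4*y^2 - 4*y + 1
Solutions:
 h(y) = C1*exp(y*(2^(2/3)*sqrt(3)*(81*k + sqrt((81*k - 128)^2 - 16384) - 128)^(1/3) - 3*2^(2/3)*I*(81*k + sqrt((81*k - 128)^2 - 16384) - 128)^(1/3) + 16*sqrt(3) - 384*2^(1/3)/((-sqrt(3) + 3*I)*(81*k + sqrt((81*k - 128)^2 - 16384) - 128)^(1/3)))/36) + C2*exp(y*(2^(2/3)*sqrt(3)*(81*k + sqrt((81*k - 128)^2 - 16384) - 128)^(1/3) + 3*2^(2/3)*I*(81*k + sqrt((81*k - 128)^2 - 16384) - 128)^(1/3) + 16*sqrt(3) + 384*2^(1/3)/((sqrt(3) + 3*I)*(81*k + sqrt((81*k - 128)^2 - 16384) - 128)^(1/3)))/36) + C3*exp(sqrt(3)*y*(-2^(2/3)*(81*k + sqrt((81*k - 128)^2 - 16384) - 128)^(1/3) + 8 - 32*2^(1/3)/(81*k + sqrt((81*k - 128)^2 - 16384) - 128)^(1/3))/18) + 4*y^2/k + 4*y/k - 1/k + 32/k^2


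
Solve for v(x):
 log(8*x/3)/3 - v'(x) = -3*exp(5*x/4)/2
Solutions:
 v(x) = C1 + x*log(x)/3 + x*(-log(3)/3 - 1/3 + log(2)) + 6*exp(5*x/4)/5


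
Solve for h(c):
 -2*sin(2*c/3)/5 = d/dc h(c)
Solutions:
 h(c) = C1 + 3*cos(2*c/3)/5


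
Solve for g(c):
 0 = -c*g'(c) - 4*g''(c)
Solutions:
 g(c) = C1 + C2*erf(sqrt(2)*c/4)


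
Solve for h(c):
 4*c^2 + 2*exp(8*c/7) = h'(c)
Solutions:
 h(c) = C1 + 4*c^3/3 + 7*exp(8*c/7)/4


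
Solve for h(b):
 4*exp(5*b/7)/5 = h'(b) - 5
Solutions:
 h(b) = C1 + 5*b + 28*exp(5*b/7)/25


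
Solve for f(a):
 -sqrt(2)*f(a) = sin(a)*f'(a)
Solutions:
 f(a) = C1*(cos(a) + 1)^(sqrt(2)/2)/(cos(a) - 1)^(sqrt(2)/2)


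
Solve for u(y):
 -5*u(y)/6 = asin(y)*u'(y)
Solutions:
 u(y) = C1*exp(-5*Integral(1/asin(y), y)/6)


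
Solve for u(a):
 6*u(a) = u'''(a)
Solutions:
 u(a) = C3*exp(6^(1/3)*a) + (C1*sin(2^(1/3)*3^(5/6)*a/2) + C2*cos(2^(1/3)*3^(5/6)*a/2))*exp(-6^(1/3)*a/2)


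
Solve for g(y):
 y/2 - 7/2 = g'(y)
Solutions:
 g(y) = C1 + y^2/4 - 7*y/2


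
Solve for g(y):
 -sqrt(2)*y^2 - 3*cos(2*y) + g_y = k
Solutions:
 g(y) = C1 + k*y + sqrt(2)*y^3/3 + 3*sin(2*y)/2


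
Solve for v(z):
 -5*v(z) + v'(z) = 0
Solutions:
 v(z) = C1*exp(5*z)


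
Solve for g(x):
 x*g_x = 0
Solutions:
 g(x) = C1


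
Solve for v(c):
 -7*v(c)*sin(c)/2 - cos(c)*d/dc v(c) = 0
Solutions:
 v(c) = C1*cos(c)^(7/2)


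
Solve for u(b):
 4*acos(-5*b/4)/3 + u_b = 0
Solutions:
 u(b) = C1 - 4*b*acos(-5*b/4)/3 - 4*sqrt(16 - 25*b^2)/15


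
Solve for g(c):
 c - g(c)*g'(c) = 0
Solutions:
 g(c) = -sqrt(C1 + c^2)
 g(c) = sqrt(C1 + c^2)


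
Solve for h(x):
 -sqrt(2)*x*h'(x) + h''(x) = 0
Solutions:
 h(x) = C1 + C2*erfi(2^(3/4)*x/2)


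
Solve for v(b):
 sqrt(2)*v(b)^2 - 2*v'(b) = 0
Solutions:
 v(b) = -2/(C1 + sqrt(2)*b)


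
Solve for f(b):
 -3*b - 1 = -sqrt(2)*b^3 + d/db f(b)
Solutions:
 f(b) = C1 + sqrt(2)*b^4/4 - 3*b^2/2 - b


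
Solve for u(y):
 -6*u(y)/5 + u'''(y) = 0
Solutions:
 u(y) = C3*exp(5^(2/3)*6^(1/3)*y/5) + (C1*sin(2^(1/3)*3^(5/6)*5^(2/3)*y/10) + C2*cos(2^(1/3)*3^(5/6)*5^(2/3)*y/10))*exp(-5^(2/3)*6^(1/3)*y/10)


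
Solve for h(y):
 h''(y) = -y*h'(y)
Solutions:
 h(y) = C1 + C2*erf(sqrt(2)*y/2)


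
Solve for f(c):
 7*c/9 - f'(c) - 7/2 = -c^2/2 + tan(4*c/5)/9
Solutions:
 f(c) = C1 + c^3/6 + 7*c^2/18 - 7*c/2 + 5*log(cos(4*c/5))/36


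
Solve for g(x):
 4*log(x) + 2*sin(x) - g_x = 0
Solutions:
 g(x) = C1 + 4*x*log(x) - 4*x - 2*cos(x)


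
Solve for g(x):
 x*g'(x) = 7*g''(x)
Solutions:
 g(x) = C1 + C2*erfi(sqrt(14)*x/14)


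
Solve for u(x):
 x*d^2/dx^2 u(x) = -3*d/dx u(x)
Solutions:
 u(x) = C1 + C2/x^2


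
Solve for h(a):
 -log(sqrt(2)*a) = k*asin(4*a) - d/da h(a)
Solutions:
 h(a) = C1 + a*log(a) - a + a*log(2)/2 + k*(a*asin(4*a) + sqrt(1 - 16*a^2)/4)


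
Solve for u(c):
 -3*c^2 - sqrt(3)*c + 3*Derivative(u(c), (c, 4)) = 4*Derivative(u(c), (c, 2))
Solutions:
 u(c) = C1 + C2*c + C3*exp(-2*sqrt(3)*c/3) + C4*exp(2*sqrt(3)*c/3) - c^4/16 - sqrt(3)*c^3/24 - 9*c^2/16


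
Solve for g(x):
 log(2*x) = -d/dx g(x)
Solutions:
 g(x) = C1 - x*log(x) - x*log(2) + x


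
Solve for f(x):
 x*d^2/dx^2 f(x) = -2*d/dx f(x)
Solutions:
 f(x) = C1 + C2/x


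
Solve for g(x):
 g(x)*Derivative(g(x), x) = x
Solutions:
 g(x) = -sqrt(C1 + x^2)
 g(x) = sqrt(C1 + x^2)


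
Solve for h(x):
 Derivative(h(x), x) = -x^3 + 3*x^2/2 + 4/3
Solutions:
 h(x) = C1 - x^4/4 + x^3/2 + 4*x/3


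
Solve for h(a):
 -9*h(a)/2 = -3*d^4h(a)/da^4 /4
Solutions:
 h(a) = C1*exp(-6^(1/4)*a) + C2*exp(6^(1/4)*a) + C3*sin(6^(1/4)*a) + C4*cos(6^(1/4)*a)


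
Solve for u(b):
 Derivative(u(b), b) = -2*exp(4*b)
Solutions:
 u(b) = C1 - exp(4*b)/2


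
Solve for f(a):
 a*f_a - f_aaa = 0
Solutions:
 f(a) = C1 + Integral(C2*airyai(a) + C3*airybi(a), a)


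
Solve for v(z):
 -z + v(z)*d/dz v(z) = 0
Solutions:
 v(z) = -sqrt(C1 + z^2)
 v(z) = sqrt(C1 + z^2)


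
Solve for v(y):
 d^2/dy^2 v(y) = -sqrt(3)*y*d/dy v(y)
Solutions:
 v(y) = C1 + C2*erf(sqrt(2)*3^(1/4)*y/2)


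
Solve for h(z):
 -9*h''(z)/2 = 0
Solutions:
 h(z) = C1 + C2*z


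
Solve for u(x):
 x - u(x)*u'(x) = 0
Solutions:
 u(x) = -sqrt(C1 + x^2)
 u(x) = sqrt(C1 + x^2)


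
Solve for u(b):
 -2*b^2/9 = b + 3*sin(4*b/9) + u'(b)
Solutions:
 u(b) = C1 - 2*b^3/27 - b^2/2 + 27*cos(4*b/9)/4


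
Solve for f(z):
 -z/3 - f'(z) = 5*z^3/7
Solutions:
 f(z) = C1 - 5*z^4/28 - z^2/6


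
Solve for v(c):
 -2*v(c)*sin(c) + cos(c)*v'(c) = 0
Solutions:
 v(c) = C1/cos(c)^2


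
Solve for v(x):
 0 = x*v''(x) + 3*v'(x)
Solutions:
 v(x) = C1 + C2/x^2


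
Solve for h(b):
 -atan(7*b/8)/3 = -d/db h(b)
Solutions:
 h(b) = C1 + b*atan(7*b/8)/3 - 4*log(49*b^2 + 64)/21


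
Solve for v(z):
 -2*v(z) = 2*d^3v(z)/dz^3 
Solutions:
 v(z) = C3*exp(-z) + (C1*sin(sqrt(3)*z/2) + C2*cos(sqrt(3)*z/2))*exp(z/2)


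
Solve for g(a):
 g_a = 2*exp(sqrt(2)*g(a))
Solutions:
 g(a) = sqrt(2)*(2*log(-1/(C1 + 2*a)) - log(2))/4


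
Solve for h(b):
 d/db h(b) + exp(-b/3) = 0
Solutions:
 h(b) = C1 + 3*exp(-b/3)


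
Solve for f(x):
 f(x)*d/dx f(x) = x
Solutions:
 f(x) = -sqrt(C1 + x^2)
 f(x) = sqrt(C1 + x^2)


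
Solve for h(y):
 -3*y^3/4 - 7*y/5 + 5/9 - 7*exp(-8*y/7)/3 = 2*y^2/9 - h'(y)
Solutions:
 h(y) = C1 + 3*y^4/16 + 2*y^3/27 + 7*y^2/10 - 5*y/9 - 49*exp(-8*y/7)/24


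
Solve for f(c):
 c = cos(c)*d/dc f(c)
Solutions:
 f(c) = C1 + Integral(c/cos(c), c)


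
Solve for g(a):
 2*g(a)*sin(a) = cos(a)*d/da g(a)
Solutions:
 g(a) = C1/cos(a)^2


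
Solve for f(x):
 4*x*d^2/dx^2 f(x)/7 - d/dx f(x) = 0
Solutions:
 f(x) = C1 + C2*x^(11/4)


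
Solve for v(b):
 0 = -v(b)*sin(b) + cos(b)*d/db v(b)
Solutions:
 v(b) = C1/cos(b)


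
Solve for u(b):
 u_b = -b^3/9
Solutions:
 u(b) = C1 - b^4/36


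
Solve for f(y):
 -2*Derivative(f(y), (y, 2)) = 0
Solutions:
 f(y) = C1 + C2*y


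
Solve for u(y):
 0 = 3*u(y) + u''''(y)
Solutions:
 u(y) = (C1*sin(sqrt(2)*3^(1/4)*y/2) + C2*cos(sqrt(2)*3^(1/4)*y/2))*exp(-sqrt(2)*3^(1/4)*y/2) + (C3*sin(sqrt(2)*3^(1/4)*y/2) + C4*cos(sqrt(2)*3^(1/4)*y/2))*exp(sqrt(2)*3^(1/4)*y/2)


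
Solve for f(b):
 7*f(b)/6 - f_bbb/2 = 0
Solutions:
 f(b) = C3*exp(3^(2/3)*7^(1/3)*b/3) + (C1*sin(3^(1/6)*7^(1/3)*b/2) + C2*cos(3^(1/6)*7^(1/3)*b/2))*exp(-3^(2/3)*7^(1/3)*b/6)


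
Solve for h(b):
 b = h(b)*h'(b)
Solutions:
 h(b) = -sqrt(C1 + b^2)
 h(b) = sqrt(C1 + b^2)


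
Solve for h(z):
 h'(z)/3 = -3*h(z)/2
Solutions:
 h(z) = C1*exp(-9*z/2)


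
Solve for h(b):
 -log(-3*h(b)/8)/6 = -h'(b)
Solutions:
 -6*Integral(1/(log(-_y) - 3*log(2) + log(3)), (_y, h(b))) = C1 - b


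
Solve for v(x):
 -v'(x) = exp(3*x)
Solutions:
 v(x) = C1 - exp(3*x)/3


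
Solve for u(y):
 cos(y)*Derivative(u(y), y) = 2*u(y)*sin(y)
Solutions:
 u(y) = C1/cos(y)^2


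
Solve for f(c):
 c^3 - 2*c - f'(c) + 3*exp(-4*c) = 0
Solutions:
 f(c) = C1 + c^4/4 - c^2 - 3*exp(-4*c)/4


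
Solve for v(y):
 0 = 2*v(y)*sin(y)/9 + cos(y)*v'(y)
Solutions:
 v(y) = C1*cos(y)^(2/9)


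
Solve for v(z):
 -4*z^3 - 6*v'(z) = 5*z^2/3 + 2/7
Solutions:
 v(z) = C1 - z^4/6 - 5*z^3/54 - z/21


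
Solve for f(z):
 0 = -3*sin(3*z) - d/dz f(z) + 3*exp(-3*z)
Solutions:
 f(z) = C1 + cos(3*z) - exp(-3*z)


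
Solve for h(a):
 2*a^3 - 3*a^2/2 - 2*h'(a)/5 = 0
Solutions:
 h(a) = C1 + 5*a^4/4 - 5*a^3/4


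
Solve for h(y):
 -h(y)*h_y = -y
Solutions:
 h(y) = -sqrt(C1 + y^2)
 h(y) = sqrt(C1 + y^2)


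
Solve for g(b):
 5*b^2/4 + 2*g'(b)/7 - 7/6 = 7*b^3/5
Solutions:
 g(b) = C1 + 49*b^4/40 - 35*b^3/24 + 49*b/12


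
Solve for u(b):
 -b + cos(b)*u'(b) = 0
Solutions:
 u(b) = C1 + Integral(b/cos(b), b)


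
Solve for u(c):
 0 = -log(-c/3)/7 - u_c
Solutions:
 u(c) = C1 - c*log(-c)/7 + c*(1 + log(3))/7


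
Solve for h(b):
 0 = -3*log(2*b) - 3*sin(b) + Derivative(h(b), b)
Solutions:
 h(b) = C1 + 3*b*log(b) - 3*b + 3*b*log(2) - 3*cos(b)


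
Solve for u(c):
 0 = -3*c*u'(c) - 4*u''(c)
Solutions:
 u(c) = C1 + C2*erf(sqrt(6)*c/4)


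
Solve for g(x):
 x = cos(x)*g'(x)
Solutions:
 g(x) = C1 + Integral(x/cos(x), x)


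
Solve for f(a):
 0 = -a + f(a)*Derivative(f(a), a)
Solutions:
 f(a) = -sqrt(C1 + a^2)
 f(a) = sqrt(C1 + a^2)


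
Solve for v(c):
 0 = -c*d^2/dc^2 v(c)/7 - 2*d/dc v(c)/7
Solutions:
 v(c) = C1 + C2/c


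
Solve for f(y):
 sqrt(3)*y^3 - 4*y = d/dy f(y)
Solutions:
 f(y) = C1 + sqrt(3)*y^4/4 - 2*y^2


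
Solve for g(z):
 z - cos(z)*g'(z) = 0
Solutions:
 g(z) = C1 + Integral(z/cos(z), z)


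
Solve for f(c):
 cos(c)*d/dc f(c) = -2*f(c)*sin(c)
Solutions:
 f(c) = C1*cos(c)^2


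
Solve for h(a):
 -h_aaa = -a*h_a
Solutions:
 h(a) = C1 + Integral(C2*airyai(a) + C3*airybi(a), a)


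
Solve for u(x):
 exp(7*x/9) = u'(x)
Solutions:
 u(x) = C1 + 9*exp(7*x/9)/7


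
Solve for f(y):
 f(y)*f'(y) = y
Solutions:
 f(y) = -sqrt(C1 + y^2)
 f(y) = sqrt(C1 + y^2)


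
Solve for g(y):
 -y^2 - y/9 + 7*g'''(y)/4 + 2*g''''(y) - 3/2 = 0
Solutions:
 g(y) = C1 + C2*y + C3*y^2 + C4*exp(-7*y/8) + y^5/105 - 137*y^4/2646 + 3515*y^3/9261


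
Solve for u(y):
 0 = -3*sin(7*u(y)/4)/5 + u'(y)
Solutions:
 -3*y/5 + 2*log(cos(7*u(y)/4) - 1)/7 - 2*log(cos(7*u(y)/4) + 1)/7 = C1


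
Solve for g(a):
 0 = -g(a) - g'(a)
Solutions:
 g(a) = C1*exp(-a)


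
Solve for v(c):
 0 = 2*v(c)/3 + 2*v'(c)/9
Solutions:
 v(c) = C1*exp(-3*c)


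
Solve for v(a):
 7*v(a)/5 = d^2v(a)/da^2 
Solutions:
 v(a) = C1*exp(-sqrt(35)*a/5) + C2*exp(sqrt(35)*a/5)


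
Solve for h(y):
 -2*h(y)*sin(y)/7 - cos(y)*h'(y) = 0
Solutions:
 h(y) = C1*cos(y)^(2/7)


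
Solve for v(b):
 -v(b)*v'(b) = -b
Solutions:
 v(b) = -sqrt(C1 + b^2)
 v(b) = sqrt(C1 + b^2)


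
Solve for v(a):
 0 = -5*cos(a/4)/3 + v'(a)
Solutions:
 v(a) = C1 + 20*sin(a/4)/3


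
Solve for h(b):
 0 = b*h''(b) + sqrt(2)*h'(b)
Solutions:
 h(b) = C1 + C2*b^(1 - sqrt(2))


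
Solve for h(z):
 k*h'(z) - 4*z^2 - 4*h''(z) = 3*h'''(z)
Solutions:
 h(z) = C1 + C2*exp(z*(sqrt(3*k + 4) - 2)/3) + C3*exp(-z*(sqrt(3*k + 4) + 2)/3) + 4*z^3/(3*k) + 16*z^2/k^2 + 24*z/k^2 + 128*z/k^3


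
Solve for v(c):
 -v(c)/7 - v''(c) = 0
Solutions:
 v(c) = C1*sin(sqrt(7)*c/7) + C2*cos(sqrt(7)*c/7)


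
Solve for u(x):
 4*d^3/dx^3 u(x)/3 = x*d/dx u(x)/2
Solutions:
 u(x) = C1 + Integral(C2*airyai(3^(1/3)*x/2) + C3*airybi(3^(1/3)*x/2), x)


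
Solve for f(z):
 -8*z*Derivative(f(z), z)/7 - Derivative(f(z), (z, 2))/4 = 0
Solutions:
 f(z) = C1 + C2*erf(4*sqrt(7)*z/7)


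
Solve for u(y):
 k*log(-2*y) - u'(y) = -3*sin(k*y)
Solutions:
 u(y) = C1 + k*y*(log(-y) - 1) + k*y*log(2) + 3*Piecewise((-cos(k*y)/k, Ne(k, 0)), (0, True))


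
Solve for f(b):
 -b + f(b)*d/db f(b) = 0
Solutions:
 f(b) = -sqrt(C1 + b^2)
 f(b) = sqrt(C1 + b^2)


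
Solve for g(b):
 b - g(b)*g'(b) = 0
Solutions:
 g(b) = -sqrt(C1 + b^2)
 g(b) = sqrt(C1 + b^2)


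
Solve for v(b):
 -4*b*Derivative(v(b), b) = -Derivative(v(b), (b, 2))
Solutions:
 v(b) = C1 + C2*erfi(sqrt(2)*b)


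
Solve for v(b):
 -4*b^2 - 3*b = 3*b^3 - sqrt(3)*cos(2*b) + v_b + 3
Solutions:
 v(b) = C1 - 3*b^4/4 - 4*b^3/3 - 3*b^2/2 - 3*b + sqrt(3)*sin(2*b)/2


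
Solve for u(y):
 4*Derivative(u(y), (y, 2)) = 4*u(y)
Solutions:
 u(y) = C1*exp(-y) + C2*exp(y)


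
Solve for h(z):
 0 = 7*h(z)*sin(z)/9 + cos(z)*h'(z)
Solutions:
 h(z) = C1*cos(z)^(7/9)


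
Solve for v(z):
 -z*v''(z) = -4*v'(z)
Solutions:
 v(z) = C1 + C2*z^5


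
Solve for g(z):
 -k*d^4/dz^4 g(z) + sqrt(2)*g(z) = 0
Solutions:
 g(z) = C1*exp(-2^(1/8)*z*(1/k)^(1/4)) + C2*exp(2^(1/8)*z*(1/k)^(1/4)) + C3*exp(-2^(1/8)*I*z*(1/k)^(1/4)) + C4*exp(2^(1/8)*I*z*(1/k)^(1/4))


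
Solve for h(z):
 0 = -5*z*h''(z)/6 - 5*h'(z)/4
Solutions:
 h(z) = C1 + C2/sqrt(z)


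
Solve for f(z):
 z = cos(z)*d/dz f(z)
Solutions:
 f(z) = C1 + Integral(z/cos(z), z)


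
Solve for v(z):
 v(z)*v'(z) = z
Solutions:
 v(z) = -sqrt(C1 + z^2)
 v(z) = sqrt(C1 + z^2)


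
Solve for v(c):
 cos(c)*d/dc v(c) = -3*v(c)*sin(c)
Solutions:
 v(c) = C1*cos(c)^3


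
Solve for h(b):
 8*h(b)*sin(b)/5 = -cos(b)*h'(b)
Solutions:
 h(b) = C1*cos(b)^(8/5)


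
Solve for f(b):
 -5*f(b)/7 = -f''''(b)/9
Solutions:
 f(b) = C1*exp(-sqrt(3)*5^(1/4)*7^(3/4)*b/7) + C2*exp(sqrt(3)*5^(1/4)*7^(3/4)*b/7) + C3*sin(sqrt(3)*5^(1/4)*7^(3/4)*b/7) + C4*cos(sqrt(3)*5^(1/4)*7^(3/4)*b/7)


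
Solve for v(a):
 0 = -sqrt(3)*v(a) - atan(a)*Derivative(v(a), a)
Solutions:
 v(a) = C1*exp(-sqrt(3)*Integral(1/atan(a), a))


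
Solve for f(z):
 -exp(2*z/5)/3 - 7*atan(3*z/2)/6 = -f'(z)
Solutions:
 f(z) = C1 + 7*z*atan(3*z/2)/6 + 5*exp(2*z/5)/6 - 7*log(9*z^2 + 4)/18


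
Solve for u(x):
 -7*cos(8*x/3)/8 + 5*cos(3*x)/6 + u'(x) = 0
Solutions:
 u(x) = C1 + 21*sin(8*x/3)/64 - 5*sin(3*x)/18


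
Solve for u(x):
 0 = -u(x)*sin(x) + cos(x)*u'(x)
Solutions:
 u(x) = C1/cos(x)


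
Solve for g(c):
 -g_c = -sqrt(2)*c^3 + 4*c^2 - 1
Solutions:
 g(c) = C1 + sqrt(2)*c^4/4 - 4*c^3/3 + c


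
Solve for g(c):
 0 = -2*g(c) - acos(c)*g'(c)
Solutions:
 g(c) = C1*exp(-2*Integral(1/acos(c), c))


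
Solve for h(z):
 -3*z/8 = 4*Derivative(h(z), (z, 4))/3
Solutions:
 h(z) = C1 + C2*z + C3*z^2 + C4*z^3 - 3*z^5/1280


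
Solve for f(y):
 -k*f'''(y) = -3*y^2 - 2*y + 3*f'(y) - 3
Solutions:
 f(y) = C1 + C2*exp(-sqrt(3)*y*sqrt(-1/k)) + C3*exp(sqrt(3)*y*sqrt(-1/k)) - 2*k*y/3 + y^3/3 + y^2/3 + y


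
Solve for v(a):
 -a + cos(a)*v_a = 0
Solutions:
 v(a) = C1 + Integral(a/cos(a), a)


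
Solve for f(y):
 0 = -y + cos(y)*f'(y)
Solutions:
 f(y) = C1 + Integral(y/cos(y), y)


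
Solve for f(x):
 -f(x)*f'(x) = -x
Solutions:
 f(x) = -sqrt(C1 + x^2)
 f(x) = sqrt(C1 + x^2)


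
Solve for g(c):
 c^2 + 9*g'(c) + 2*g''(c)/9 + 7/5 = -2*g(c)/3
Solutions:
 g(c) = C1*exp(c*(-81 + sqrt(6513))/4) + C2*exp(-c*(sqrt(6513) + 81)/4) - 3*c^2/2 + 81*c/2 - 10957/20


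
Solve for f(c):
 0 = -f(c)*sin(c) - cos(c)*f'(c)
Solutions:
 f(c) = C1*cos(c)


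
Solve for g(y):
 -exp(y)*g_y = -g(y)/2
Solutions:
 g(y) = C1*exp(-exp(-y)/2)


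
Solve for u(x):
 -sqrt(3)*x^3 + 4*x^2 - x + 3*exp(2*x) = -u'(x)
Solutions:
 u(x) = C1 + sqrt(3)*x^4/4 - 4*x^3/3 + x^2/2 - 3*exp(2*x)/2


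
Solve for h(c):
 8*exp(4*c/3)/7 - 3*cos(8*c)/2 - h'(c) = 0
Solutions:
 h(c) = C1 + 6*exp(4*c/3)/7 - 3*sin(8*c)/16


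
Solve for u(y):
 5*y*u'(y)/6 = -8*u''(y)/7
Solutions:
 u(y) = C1 + C2*erf(sqrt(210)*y/24)


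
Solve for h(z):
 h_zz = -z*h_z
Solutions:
 h(z) = C1 + C2*erf(sqrt(2)*z/2)


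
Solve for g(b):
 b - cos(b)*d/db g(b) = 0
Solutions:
 g(b) = C1 + Integral(b/cos(b), b)


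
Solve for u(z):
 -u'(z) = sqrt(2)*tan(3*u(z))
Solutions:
 u(z) = -asin(C1*exp(-3*sqrt(2)*z))/3 + pi/3
 u(z) = asin(C1*exp(-3*sqrt(2)*z))/3


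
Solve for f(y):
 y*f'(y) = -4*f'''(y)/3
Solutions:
 f(y) = C1 + Integral(C2*airyai(-6^(1/3)*y/2) + C3*airybi(-6^(1/3)*y/2), y)


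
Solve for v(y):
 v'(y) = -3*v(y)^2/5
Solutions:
 v(y) = 5/(C1 + 3*y)


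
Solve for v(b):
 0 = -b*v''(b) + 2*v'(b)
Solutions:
 v(b) = C1 + C2*b^3


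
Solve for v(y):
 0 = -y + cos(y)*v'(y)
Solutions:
 v(y) = C1 + Integral(y/cos(y), y)


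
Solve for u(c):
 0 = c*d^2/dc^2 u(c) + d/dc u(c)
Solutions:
 u(c) = C1 + C2*log(c)


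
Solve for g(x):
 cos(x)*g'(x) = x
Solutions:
 g(x) = C1 + Integral(x/cos(x), x)


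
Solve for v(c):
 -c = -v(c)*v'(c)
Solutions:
 v(c) = -sqrt(C1 + c^2)
 v(c) = sqrt(C1 + c^2)


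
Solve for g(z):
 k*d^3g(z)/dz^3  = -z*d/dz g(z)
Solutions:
 g(z) = C1 + Integral(C2*airyai(z*(-1/k)^(1/3)) + C3*airybi(z*(-1/k)^(1/3)), z)


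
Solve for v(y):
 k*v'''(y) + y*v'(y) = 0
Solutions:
 v(y) = C1 + Integral(C2*airyai(y*(-1/k)^(1/3)) + C3*airybi(y*(-1/k)^(1/3)), y)


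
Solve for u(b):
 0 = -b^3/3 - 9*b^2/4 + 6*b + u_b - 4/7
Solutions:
 u(b) = C1 + b^4/12 + 3*b^3/4 - 3*b^2 + 4*b/7


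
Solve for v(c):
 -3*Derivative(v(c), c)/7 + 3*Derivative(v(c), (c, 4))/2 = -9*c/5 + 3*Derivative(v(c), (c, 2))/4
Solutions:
 v(c) = C1 + C2*exp(-c*(7*252^(1/3)/(sqrt(1002) + 36)^(1/3) + 294^(1/3)*(sqrt(1002) + 36)^(1/3))/84)*sin(3^(1/6)*c*(-3^(2/3)*98^(1/3)*(sqrt(1002) + 36)^(1/3) + 21*28^(1/3)/(sqrt(1002) + 36)^(1/3))/84) + C3*exp(-c*(7*252^(1/3)/(sqrt(1002) + 36)^(1/3) + 294^(1/3)*(sqrt(1002) + 36)^(1/3))/84)*cos(3^(1/6)*c*(-3^(2/3)*98^(1/3)*(sqrt(1002) + 36)^(1/3) + 21*28^(1/3)/(sqrt(1002) + 36)^(1/3))/84) + C4*exp(c*(7*252^(1/3)/(sqrt(1002) + 36)^(1/3) + 294^(1/3)*(sqrt(1002) + 36)^(1/3))/42) + 21*c^2/10 - 147*c/20


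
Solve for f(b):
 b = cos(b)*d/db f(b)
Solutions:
 f(b) = C1 + Integral(b/cos(b), b)


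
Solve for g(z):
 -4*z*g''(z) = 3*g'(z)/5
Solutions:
 g(z) = C1 + C2*z^(17/20)


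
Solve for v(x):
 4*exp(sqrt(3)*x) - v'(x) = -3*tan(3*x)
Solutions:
 v(x) = C1 + 4*sqrt(3)*exp(sqrt(3)*x)/3 - log(cos(3*x))


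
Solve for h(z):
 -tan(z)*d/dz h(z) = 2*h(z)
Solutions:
 h(z) = C1/sin(z)^2


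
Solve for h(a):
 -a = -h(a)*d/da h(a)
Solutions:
 h(a) = -sqrt(C1 + a^2)
 h(a) = sqrt(C1 + a^2)


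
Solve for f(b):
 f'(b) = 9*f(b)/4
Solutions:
 f(b) = C1*exp(9*b/4)


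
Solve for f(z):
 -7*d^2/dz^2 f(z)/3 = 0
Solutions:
 f(z) = C1 + C2*z


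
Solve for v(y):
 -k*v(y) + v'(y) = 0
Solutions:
 v(y) = C1*exp(k*y)


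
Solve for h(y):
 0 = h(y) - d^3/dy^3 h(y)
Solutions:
 h(y) = C3*exp(y) + (C1*sin(sqrt(3)*y/2) + C2*cos(sqrt(3)*y/2))*exp(-y/2)


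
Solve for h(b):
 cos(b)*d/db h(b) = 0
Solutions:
 h(b) = C1


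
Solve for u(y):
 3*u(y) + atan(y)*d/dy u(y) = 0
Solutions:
 u(y) = C1*exp(-3*Integral(1/atan(y), y))


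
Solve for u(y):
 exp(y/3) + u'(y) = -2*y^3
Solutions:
 u(y) = C1 - y^4/2 - 3*exp(y/3)


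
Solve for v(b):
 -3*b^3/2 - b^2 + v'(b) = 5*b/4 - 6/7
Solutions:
 v(b) = C1 + 3*b^4/8 + b^3/3 + 5*b^2/8 - 6*b/7


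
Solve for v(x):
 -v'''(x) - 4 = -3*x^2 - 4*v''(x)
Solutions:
 v(x) = C1 + C2*x + C3*exp(4*x) - x^4/16 - x^3/16 + 29*x^2/64


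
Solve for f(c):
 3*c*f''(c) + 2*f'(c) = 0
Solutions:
 f(c) = C1 + C2*c^(1/3)


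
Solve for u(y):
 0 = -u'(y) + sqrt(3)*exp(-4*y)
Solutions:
 u(y) = C1 - sqrt(3)*exp(-4*y)/4


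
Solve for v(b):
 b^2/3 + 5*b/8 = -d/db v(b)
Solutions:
 v(b) = C1 - b^3/9 - 5*b^2/16


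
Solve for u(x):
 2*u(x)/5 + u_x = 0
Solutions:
 u(x) = C1*exp(-2*x/5)


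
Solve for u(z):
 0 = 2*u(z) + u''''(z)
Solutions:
 u(z) = (C1*sin(2^(3/4)*z/2) + C2*cos(2^(3/4)*z/2))*exp(-2^(3/4)*z/2) + (C3*sin(2^(3/4)*z/2) + C4*cos(2^(3/4)*z/2))*exp(2^(3/4)*z/2)


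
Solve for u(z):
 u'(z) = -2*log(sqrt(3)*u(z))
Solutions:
 Integral(1/(2*log(_y) + log(3)), (_y, u(z))) = C1 - z


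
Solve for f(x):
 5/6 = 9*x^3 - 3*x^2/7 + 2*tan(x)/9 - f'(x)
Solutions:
 f(x) = C1 + 9*x^4/4 - x^3/7 - 5*x/6 - 2*log(cos(x))/9


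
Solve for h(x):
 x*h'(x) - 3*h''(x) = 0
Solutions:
 h(x) = C1 + C2*erfi(sqrt(6)*x/6)


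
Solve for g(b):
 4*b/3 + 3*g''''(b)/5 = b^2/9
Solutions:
 g(b) = C1 + C2*b + C3*b^2 + C4*b^3 + b^6/1944 - b^5/54


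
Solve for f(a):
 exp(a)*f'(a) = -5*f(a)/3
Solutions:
 f(a) = C1*exp(5*exp(-a)/3)


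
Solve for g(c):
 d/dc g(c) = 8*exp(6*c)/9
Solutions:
 g(c) = C1 + 4*exp(6*c)/27


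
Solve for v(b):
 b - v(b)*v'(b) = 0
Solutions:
 v(b) = -sqrt(C1 + b^2)
 v(b) = sqrt(C1 + b^2)


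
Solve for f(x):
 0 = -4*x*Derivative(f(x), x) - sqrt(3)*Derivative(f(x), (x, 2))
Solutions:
 f(x) = C1 + C2*erf(sqrt(2)*3^(3/4)*x/3)


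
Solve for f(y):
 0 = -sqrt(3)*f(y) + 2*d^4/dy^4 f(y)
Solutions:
 f(y) = C1*exp(-2^(3/4)*3^(1/8)*y/2) + C2*exp(2^(3/4)*3^(1/8)*y/2) + C3*sin(2^(3/4)*3^(1/8)*y/2) + C4*cos(2^(3/4)*3^(1/8)*y/2)


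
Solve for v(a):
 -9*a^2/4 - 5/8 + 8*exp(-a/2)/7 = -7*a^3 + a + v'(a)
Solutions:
 v(a) = C1 + 7*a^4/4 - 3*a^3/4 - a^2/2 - 5*a/8 - 16*exp(-a/2)/7


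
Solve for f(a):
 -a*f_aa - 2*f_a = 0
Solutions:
 f(a) = C1 + C2/a


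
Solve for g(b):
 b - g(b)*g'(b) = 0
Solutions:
 g(b) = -sqrt(C1 + b^2)
 g(b) = sqrt(C1 + b^2)


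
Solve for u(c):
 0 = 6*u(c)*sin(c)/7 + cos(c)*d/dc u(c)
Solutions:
 u(c) = C1*cos(c)^(6/7)


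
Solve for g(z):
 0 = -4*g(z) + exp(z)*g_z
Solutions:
 g(z) = C1*exp(-4*exp(-z))


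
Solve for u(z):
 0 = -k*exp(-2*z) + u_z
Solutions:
 u(z) = C1 - k*exp(-2*z)/2


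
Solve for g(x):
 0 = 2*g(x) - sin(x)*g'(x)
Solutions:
 g(x) = C1*(cos(x) - 1)/(cos(x) + 1)


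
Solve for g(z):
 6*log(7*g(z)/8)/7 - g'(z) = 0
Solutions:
 7*Integral(1/(-log(_y) - log(7) + 3*log(2)), (_y, g(z)))/6 = C1 - z


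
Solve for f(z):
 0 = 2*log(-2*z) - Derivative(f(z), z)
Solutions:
 f(z) = C1 + 2*z*log(-z) + 2*z*(-1 + log(2))


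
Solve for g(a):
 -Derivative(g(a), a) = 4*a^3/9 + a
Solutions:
 g(a) = C1 - a^4/9 - a^2/2


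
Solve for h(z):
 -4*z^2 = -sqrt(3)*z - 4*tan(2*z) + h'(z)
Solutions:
 h(z) = C1 - 4*z^3/3 + sqrt(3)*z^2/2 - 2*log(cos(2*z))


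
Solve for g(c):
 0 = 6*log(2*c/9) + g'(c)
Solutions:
 g(c) = C1 - 6*c*log(c) + 6*c + c*log(531441/64)


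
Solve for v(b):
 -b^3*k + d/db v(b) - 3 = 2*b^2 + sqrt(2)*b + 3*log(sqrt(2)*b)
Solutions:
 v(b) = C1 + b^4*k/4 + 2*b^3/3 + sqrt(2)*b^2/2 + 3*b*log(b) + 3*b*log(2)/2


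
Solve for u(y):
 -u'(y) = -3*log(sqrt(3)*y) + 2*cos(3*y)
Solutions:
 u(y) = C1 + 3*y*log(y) - 3*y + 3*y*log(3)/2 - 2*sin(3*y)/3


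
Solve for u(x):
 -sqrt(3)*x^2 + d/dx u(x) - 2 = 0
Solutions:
 u(x) = C1 + sqrt(3)*x^3/3 + 2*x


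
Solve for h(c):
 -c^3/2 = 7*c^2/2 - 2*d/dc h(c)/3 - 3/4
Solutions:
 h(c) = C1 + 3*c^4/16 + 7*c^3/4 - 9*c/8


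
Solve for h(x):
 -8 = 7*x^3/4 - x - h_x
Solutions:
 h(x) = C1 + 7*x^4/16 - x^2/2 + 8*x


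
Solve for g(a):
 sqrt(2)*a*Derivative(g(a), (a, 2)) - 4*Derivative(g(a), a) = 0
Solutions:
 g(a) = C1 + C2*a^(1 + 2*sqrt(2))


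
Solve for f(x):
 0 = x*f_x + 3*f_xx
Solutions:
 f(x) = C1 + C2*erf(sqrt(6)*x/6)


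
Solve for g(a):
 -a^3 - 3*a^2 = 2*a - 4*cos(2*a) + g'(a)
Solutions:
 g(a) = C1 - a^4/4 - a^3 - a^2 + 2*sin(2*a)


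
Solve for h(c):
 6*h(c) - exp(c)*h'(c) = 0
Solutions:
 h(c) = C1*exp(-6*exp(-c))


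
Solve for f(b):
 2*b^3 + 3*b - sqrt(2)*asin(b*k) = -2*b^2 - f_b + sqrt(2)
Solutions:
 f(b) = C1 - b^4/2 - 2*b^3/3 - 3*b^2/2 + sqrt(2)*b + sqrt(2)*Piecewise((b*asin(b*k) + sqrt(-b^2*k^2 + 1)/k, Ne(k, 0)), (0, True))


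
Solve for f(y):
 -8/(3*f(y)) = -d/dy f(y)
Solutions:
 f(y) = -sqrt(C1 + 48*y)/3
 f(y) = sqrt(C1 + 48*y)/3


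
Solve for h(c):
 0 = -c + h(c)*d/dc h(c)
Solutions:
 h(c) = -sqrt(C1 + c^2)
 h(c) = sqrt(C1 + c^2)


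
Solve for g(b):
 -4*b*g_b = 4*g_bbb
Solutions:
 g(b) = C1 + Integral(C2*airyai(-b) + C3*airybi(-b), b)


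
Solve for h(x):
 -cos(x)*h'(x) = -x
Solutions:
 h(x) = C1 + Integral(x/cos(x), x)


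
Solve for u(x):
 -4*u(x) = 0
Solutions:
 u(x) = 0


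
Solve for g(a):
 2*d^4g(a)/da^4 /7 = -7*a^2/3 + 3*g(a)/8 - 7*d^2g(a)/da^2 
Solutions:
 g(a) = C1*exp(-a*sqrt(-49 + sqrt(2422))/2) + C2*exp(a*sqrt(-49 + sqrt(2422))/2) + C3*sin(a*sqrt(49 + sqrt(2422))/2) + C4*cos(a*sqrt(49 + sqrt(2422))/2) + 56*a^2/9 + 6272/27


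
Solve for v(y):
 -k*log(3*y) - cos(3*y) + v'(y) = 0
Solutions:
 v(y) = C1 + k*y*(log(y) - 1) + k*y*log(3) + sin(3*y)/3


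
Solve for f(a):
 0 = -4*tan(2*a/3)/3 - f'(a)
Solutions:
 f(a) = C1 + 2*log(cos(2*a/3))


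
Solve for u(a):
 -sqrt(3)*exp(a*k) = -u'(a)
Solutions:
 u(a) = C1 + sqrt(3)*exp(a*k)/k


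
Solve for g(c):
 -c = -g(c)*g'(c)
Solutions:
 g(c) = -sqrt(C1 + c^2)
 g(c) = sqrt(C1 + c^2)


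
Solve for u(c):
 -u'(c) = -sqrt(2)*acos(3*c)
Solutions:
 u(c) = C1 + sqrt(2)*(c*acos(3*c) - sqrt(1 - 9*c^2)/3)


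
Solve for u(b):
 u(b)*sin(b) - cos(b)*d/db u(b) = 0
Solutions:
 u(b) = C1/cos(b)


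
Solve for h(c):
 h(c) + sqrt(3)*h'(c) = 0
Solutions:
 h(c) = C1*exp(-sqrt(3)*c/3)


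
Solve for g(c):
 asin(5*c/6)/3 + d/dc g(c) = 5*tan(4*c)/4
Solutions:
 g(c) = C1 - c*asin(5*c/6)/3 - sqrt(36 - 25*c^2)/15 - 5*log(cos(4*c))/16


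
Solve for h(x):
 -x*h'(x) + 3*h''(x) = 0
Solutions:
 h(x) = C1 + C2*erfi(sqrt(6)*x/6)


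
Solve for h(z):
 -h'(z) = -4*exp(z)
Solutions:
 h(z) = C1 + 4*exp(z)


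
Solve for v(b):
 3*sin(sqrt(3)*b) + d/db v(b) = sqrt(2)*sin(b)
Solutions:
 v(b) = C1 - sqrt(2)*cos(b) + sqrt(3)*cos(sqrt(3)*b)


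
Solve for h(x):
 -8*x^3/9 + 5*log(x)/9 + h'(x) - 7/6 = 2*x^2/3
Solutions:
 h(x) = C1 + 2*x^4/9 + 2*x^3/9 - 5*x*log(x)/9 + 31*x/18


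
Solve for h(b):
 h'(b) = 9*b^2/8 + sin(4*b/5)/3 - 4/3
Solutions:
 h(b) = C1 + 3*b^3/8 - 4*b/3 - 5*cos(4*b/5)/12


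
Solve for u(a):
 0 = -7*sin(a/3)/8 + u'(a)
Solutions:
 u(a) = C1 - 21*cos(a/3)/8


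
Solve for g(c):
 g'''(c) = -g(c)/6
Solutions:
 g(c) = C3*exp(-6^(2/3)*c/6) + (C1*sin(2^(2/3)*3^(1/6)*c/4) + C2*cos(2^(2/3)*3^(1/6)*c/4))*exp(6^(2/3)*c/12)


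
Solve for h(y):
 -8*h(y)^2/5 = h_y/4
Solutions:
 h(y) = 5/(C1 + 32*y)


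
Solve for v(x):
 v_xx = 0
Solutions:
 v(x) = C1 + C2*x


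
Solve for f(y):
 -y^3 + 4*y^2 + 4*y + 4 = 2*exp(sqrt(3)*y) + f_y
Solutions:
 f(y) = C1 - y^4/4 + 4*y^3/3 + 2*y^2 + 4*y - 2*sqrt(3)*exp(sqrt(3)*y)/3


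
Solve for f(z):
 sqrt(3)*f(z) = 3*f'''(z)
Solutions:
 f(z) = C3*exp(3^(5/6)*z/3) + (C1*sin(3^(1/3)*z/2) + C2*cos(3^(1/3)*z/2))*exp(-3^(5/6)*z/6)


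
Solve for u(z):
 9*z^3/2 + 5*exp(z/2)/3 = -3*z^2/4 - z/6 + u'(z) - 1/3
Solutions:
 u(z) = C1 + 9*z^4/8 + z^3/4 + z^2/12 + z/3 + 10*exp(z/2)/3


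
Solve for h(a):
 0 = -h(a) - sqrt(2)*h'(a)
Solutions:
 h(a) = C1*exp(-sqrt(2)*a/2)


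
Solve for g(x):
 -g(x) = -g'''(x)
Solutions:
 g(x) = C3*exp(x) + (C1*sin(sqrt(3)*x/2) + C2*cos(sqrt(3)*x/2))*exp(-x/2)


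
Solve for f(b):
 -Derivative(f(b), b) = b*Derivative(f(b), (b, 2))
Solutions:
 f(b) = C1 + C2*log(b)


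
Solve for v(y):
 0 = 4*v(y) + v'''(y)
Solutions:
 v(y) = C3*exp(-2^(2/3)*y) + (C1*sin(2^(2/3)*sqrt(3)*y/2) + C2*cos(2^(2/3)*sqrt(3)*y/2))*exp(2^(2/3)*y/2)


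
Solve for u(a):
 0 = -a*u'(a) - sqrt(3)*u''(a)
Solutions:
 u(a) = C1 + C2*erf(sqrt(2)*3^(3/4)*a/6)


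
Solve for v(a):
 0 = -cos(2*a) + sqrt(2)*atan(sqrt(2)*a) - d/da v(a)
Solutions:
 v(a) = C1 + sqrt(2)*(a*atan(sqrt(2)*a) - sqrt(2)*log(2*a^2 + 1)/4) - sin(2*a)/2


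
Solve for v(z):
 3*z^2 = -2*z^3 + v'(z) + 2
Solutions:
 v(z) = C1 + z^4/2 + z^3 - 2*z


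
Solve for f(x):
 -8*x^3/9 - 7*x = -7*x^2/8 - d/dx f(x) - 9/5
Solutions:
 f(x) = C1 + 2*x^4/9 - 7*x^3/24 + 7*x^2/2 - 9*x/5


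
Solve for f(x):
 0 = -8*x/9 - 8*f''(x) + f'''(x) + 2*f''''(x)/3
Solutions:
 f(x) = C1 + C2*x + C3*exp(x*(-3 + sqrt(201))/4) + C4*exp(-x*(3 + sqrt(201))/4) - x^3/54 - x^2/144


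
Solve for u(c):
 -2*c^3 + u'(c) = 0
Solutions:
 u(c) = C1 + c^4/2


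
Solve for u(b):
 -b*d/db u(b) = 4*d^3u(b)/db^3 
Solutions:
 u(b) = C1 + Integral(C2*airyai(-2^(1/3)*b/2) + C3*airybi(-2^(1/3)*b/2), b)


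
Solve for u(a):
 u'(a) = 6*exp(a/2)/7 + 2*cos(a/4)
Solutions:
 u(a) = C1 + 12*exp(a/2)/7 + 8*sin(a/4)


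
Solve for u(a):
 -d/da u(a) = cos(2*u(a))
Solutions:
 u(a) = -asin((C1 + exp(4*a))/(C1 - exp(4*a)))/2 + pi/2
 u(a) = asin((C1 + exp(4*a))/(C1 - exp(4*a)))/2


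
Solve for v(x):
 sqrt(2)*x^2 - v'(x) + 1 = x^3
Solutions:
 v(x) = C1 - x^4/4 + sqrt(2)*x^3/3 + x


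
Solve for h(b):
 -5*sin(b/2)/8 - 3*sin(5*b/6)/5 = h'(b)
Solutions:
 h(b) = C1 + 5*cos(b/2)/4 + 18*cos(5*b/6)/25


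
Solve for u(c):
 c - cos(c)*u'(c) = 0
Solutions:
 u(c) = C1 + Integral(c/cos(c), c)


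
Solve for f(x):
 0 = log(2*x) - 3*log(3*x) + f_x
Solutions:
 f(x) = C1 + 2*x*log(x) - 2*x + x*log(27/2)


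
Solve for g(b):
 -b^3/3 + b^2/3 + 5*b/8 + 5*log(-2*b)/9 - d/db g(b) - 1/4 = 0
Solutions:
 g(b) = C1 - b^4/12 + b^3/9 + 5*b^2/16 + 5*b*log(-b)/9 + b*(-29 + 20*log(2))/36


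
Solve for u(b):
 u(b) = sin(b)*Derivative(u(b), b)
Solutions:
 u(b) = C1*sqrt(cos(b) - 1)/sqrt(cos(b) + 1)


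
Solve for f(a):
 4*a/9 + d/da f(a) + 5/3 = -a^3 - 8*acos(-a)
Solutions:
 f(a) = C1 - a^4/4 - 2*a^2/9 - 8*a*acos(-a) - 5*a/3 - 8*sqrt(1 - a^2)


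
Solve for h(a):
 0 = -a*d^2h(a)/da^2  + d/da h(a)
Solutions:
 h(a) = C1 + C2*a^2


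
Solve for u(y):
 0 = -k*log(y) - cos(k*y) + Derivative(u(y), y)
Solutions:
 u(y) = C1 + k*y*(log(y) - 1) + Piecewise((sin(k*y)/k, Ne(k, 0)), (y, True))


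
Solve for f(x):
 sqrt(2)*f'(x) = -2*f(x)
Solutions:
 f(x) = C1*exp(-sqrt(2)*x)


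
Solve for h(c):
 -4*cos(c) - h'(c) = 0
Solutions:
 h(c) = C1 - 4*sin(c)


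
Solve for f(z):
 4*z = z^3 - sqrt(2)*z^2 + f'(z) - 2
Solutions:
 f(z) = C1 - z^4/4 + sqrt(2)*z^3/3 + 2*z^2 + 2*z


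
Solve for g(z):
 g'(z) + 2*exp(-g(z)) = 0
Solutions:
 g(z) = log(C1 - 2*z)


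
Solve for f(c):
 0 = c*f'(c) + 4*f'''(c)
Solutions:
 f(c) = C1 + Integral(C2*airyai(-2^(1/3)*c/2) + C3*airybi(-2^(1/3)*c/2), c)


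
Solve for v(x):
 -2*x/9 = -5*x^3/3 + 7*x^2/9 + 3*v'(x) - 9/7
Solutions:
 v(x) = C1 + 5*x^4/36 - 7*x^3/81 - x^2/27 + 3*x/7


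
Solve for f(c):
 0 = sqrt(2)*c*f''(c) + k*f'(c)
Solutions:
 f(c) = C1 + c^(-sqrt(2)*re(k)/2 + 1)*(C2*sin(sqrt(2)*log(c)*Abs(im(k))/2) + C3*cos(sqrt(2)*log(c)*im(k)/2))


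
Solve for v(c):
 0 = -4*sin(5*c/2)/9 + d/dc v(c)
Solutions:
 v(c) = C1 - 8*cos(5*c/2)/45


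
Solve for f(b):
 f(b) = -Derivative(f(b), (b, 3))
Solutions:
 f(b) = C3*exp(-b) + (C1*sin(sqrt(3)*b/2) + C2*cos(sqrt(3)*b/2))*exp(b/2)


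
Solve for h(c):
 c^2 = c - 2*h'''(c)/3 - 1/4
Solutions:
 h(c) = C1 + C2*c + C3*c^2 - c^5/40 + c^4/16 - c^3/16


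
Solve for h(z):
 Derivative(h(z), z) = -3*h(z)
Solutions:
 h(z) = C1*exp(-3*z)


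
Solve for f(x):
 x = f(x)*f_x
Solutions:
 f(x) = -sqrt(C1 + x^2)
 f(x) = sqrt(C1 + x^2)


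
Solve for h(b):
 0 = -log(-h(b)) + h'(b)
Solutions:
 -li(-h(b)) = C1 + b


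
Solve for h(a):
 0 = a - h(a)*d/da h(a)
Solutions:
 h(a) = -sqrt(C1 + a^2)
 h(a) = sqrt(C1 + a^2)


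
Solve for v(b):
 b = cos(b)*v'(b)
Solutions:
 v(b) = C1 + Integral(b/cos(b), b)


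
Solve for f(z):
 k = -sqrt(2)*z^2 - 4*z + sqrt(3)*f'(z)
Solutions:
 f(z) = C1 + sqrt(3)*k*z/3 + sqrt(6)*z^3/9 + 2*sqrt(3)*z^2/3
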